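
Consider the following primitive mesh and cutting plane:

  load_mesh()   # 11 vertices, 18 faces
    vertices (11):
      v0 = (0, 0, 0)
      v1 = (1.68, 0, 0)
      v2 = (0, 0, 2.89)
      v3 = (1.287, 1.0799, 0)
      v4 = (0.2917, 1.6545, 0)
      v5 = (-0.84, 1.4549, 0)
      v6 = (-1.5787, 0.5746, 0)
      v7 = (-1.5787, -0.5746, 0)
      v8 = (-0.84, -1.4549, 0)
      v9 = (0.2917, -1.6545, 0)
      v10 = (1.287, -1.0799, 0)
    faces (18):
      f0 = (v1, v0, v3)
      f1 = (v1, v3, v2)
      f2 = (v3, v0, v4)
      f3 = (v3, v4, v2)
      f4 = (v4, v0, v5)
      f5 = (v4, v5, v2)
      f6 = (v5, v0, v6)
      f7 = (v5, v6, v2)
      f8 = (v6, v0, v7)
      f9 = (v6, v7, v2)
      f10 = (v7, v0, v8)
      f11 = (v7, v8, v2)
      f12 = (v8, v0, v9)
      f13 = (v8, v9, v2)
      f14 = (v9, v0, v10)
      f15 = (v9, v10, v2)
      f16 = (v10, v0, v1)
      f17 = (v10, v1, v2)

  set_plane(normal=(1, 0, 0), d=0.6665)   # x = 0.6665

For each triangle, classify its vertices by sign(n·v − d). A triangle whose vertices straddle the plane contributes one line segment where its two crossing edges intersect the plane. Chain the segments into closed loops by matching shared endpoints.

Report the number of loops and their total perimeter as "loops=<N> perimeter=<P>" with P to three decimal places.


loops=1 perimeter=7.491

Straddling triangles (8 of 18):
  (v1,v0,v3) [+-+] → (0.6665, 0, 0)–(0.6665, 0.559249, 0)  len=0.5592
  (v1,v3,v2) [++-] → (0.6665, 0.559249, 1.39335)–(0.6665, 0, 1.74346)  len=0.6598
  (v3,v0,v4) [+--] → (0.6665, 0.559249, 0)–(0.6665, 1.43812, 0)  len=0.8789
  (v3,v4,v2) [+--] → (0.6665, 1.43812, 0)–(0.6665, 0.559249, 1.39335)  len=1.6474
  (v9,v0,v10) [--+] → (0.6665, -0.559249, 0)–(0.6665, -1.43812, 0)  len=0.8789
  (v9,v10,v2) [-+-] → (0.6665, -1.43812, 0)–(0.6665, -0.559249, 1.39335)  len=1.6474
  (v10,v0,v1) [+-+] → (0.6665, -0.559249, 0)–(0.6665, 0, 0)  len=0.5592
  (v10,v1,v2) [++-] → (0.6665, 0, 1.74346)–(0.6665, -0.559249, 1.39335)  len=0.6598

Chained into 1 loop(s):
  loop 1: 8 segments, perimeter = 7.4906
Total perimeter = 7.491


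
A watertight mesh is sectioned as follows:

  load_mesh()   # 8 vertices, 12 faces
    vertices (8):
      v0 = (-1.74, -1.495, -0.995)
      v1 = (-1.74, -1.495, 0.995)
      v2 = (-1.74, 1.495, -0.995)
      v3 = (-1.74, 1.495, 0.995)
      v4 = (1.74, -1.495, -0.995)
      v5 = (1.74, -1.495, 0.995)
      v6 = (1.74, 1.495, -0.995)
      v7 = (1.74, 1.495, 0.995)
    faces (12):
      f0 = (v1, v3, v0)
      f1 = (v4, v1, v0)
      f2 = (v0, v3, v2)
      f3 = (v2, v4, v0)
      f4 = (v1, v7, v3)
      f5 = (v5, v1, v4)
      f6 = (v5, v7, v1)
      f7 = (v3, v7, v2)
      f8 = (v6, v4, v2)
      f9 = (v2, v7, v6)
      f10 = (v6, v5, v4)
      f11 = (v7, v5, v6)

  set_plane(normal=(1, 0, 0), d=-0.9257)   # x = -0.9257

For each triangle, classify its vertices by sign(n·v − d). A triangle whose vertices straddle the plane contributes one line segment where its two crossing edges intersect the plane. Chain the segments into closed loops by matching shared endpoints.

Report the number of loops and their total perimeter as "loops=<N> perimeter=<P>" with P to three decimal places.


Straddling triangles (8 of 12):
  (v4,v1,v0) [+--] → (-0.9257, -1.495, 0.529351)–(-0.9257, -1.495, -0.995)  len=1.5244
  (v2,v4,v0) [-+-] → (-0.9257, 0.795357, -0.995)–(-0.9257, -1.495, -0.995)  len=2.2904
  (v1,v7,v3) [-+-] → (-0.9257, -0.795357, 0.995)–(-0.9257, 1.495, 0.995)  len=2.2904
  (v5,v1,v4) [+-+] → (-0.9257, -1.495, 0.995)–(-0.9257, -1.495, 0.529351)  len=0.4656
  (v5,v7,v1) [++-] → (-0.9257, -0.795357, 0.995)–(-0.9257, -1.495, 0.995)  len=0.6996
  (v3,v7,v2) [-+-] → (-0.9257, 1.495, 0.995)–(-0.9257, 1.495, -0.529351)  len=1.5244
  (v6,v4,v2) [++-] → (-0.9257, 0.795357, -0.995)–(-0.9257, 1.495, -0.995)  len=0.6996
  (v2,v7,v6) [-++] → (-0.9257, 1.495, -0.529351)–(-0.9257, 1.495, -0.995)  len=0.4656

Chained into 1 loop(s):
  loop 1: 8 segments, perimeter = 9.9600
Total perimeter = 9.960

loops=1 perimeter=9.960


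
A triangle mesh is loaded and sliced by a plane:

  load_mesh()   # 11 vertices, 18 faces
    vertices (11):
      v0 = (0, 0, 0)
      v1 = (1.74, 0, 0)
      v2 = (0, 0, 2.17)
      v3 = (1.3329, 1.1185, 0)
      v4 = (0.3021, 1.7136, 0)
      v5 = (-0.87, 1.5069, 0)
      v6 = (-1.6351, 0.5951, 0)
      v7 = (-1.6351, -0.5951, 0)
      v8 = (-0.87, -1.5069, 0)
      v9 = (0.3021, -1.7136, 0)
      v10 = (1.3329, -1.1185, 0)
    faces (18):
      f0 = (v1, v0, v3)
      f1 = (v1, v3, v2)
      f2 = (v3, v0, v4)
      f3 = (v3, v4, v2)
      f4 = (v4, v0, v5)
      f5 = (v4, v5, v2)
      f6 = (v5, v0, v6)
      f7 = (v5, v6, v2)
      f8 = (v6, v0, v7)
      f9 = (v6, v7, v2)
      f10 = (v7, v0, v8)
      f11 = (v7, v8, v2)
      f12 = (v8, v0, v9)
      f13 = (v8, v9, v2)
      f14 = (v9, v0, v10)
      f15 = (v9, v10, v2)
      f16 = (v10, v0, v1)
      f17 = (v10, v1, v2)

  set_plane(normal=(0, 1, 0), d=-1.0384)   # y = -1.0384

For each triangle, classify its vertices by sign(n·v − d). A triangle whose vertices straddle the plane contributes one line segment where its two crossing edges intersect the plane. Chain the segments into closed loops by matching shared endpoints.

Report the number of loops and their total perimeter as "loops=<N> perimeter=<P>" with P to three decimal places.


Straddling triangles (8 of 18):
  (v7,v0,v8) [++-] → (-0.599514, -1.0384, 0)–(-1.26312, -1.0384, 0)  len=0.6636
  (v7,v8,v2) [+-+] → (-1.26312, -1.0384, 0)–(-0.599514, -1.0384, 0.67466)  len=0.9463
  (v8,v0,v9) [-+-] → (-0.599514, -1.0384, 0)–(0.183065, -1.0384, 0)  len=0.7826
  (v8,v9,v2) [--+] → (0.183065, -1.0384, 0.855033)–(-0.599514, -1.0384, 0.67466)  len=0.8031
  (v9,v0,v10) [-+-] → (0.183065, -1.0384, 0)–(1.23745, -1.0384, 0)  len=1.0544
  (v9,v10,v2) [--+] → (1.23745, -1.0384, 0.155402)–(0.183065, -1.0384, 0.855033)  len=1.2654
  (v10,v0,v1) [-++] → (1.23745, -1.0384, 0)–(1.36205, -1.0384, 0)  len=0.1246
  (v10,v1,v2) [-++] → (1.36205, -1.0384, 0)–(1.23745, -1.0384, 0.155402)  len=0.1992

Chained into 1 loop(s):
  loop 1: 8 segments, perimeter = 5.8392
Total perimeter = 5.839

loops=1 perimeter=5.839


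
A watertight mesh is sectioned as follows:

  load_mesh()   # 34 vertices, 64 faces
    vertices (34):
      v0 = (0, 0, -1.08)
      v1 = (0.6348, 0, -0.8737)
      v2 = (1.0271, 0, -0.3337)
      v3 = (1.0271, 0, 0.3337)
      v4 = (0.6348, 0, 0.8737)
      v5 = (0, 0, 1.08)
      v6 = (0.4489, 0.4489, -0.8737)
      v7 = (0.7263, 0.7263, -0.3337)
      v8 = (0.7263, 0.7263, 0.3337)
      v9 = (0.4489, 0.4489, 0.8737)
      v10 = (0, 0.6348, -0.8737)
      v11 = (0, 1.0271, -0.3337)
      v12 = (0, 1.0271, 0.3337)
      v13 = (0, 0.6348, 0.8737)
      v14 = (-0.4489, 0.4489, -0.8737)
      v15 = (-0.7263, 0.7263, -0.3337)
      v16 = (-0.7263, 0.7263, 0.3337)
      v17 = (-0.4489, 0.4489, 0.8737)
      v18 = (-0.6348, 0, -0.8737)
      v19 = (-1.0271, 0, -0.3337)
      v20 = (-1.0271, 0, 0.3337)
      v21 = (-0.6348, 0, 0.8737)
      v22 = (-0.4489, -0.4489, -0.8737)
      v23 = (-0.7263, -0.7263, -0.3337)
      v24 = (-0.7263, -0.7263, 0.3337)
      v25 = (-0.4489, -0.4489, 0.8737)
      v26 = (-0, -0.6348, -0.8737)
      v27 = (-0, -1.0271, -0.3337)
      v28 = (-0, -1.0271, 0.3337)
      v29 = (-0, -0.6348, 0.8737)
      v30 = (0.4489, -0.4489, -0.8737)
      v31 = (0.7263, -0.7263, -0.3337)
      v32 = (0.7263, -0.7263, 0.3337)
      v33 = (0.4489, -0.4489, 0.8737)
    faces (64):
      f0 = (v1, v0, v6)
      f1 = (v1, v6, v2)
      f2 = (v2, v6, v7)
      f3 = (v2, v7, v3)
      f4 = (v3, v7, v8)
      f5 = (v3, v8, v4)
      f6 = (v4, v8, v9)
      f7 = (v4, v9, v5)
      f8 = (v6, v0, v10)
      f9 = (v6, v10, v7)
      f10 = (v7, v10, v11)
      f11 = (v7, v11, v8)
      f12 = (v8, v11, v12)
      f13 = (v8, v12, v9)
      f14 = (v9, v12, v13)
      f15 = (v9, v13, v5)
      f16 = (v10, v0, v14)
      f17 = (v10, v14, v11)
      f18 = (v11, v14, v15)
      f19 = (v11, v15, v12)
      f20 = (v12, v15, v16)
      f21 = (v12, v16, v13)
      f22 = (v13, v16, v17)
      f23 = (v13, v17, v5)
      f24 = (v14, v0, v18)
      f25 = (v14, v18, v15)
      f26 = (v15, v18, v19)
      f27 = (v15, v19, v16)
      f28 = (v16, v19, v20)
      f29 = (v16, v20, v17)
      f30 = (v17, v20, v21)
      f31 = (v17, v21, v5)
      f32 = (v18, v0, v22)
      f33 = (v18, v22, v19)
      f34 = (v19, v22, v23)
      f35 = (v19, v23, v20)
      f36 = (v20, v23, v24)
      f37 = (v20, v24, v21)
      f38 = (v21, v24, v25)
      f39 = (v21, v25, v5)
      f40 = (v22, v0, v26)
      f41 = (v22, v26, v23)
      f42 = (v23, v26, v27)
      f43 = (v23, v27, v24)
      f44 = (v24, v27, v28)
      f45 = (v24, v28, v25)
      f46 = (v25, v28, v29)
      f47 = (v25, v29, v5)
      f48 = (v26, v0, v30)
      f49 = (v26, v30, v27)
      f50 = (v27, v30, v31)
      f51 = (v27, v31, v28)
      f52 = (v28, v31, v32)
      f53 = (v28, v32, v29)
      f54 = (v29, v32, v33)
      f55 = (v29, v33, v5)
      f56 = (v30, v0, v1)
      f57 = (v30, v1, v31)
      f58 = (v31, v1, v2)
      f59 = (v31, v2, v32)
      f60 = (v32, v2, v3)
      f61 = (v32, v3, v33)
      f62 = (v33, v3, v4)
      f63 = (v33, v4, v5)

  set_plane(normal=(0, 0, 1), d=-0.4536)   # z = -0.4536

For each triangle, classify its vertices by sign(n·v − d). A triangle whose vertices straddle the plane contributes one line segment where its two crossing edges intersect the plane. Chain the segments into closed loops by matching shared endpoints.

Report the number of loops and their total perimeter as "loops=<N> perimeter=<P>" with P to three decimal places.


loops=1 perimeter=5.756

Straddling triangles (16 of 64):
  (v1,v6,v2) [--+] → (0.898718, 0.0996724, -0.4536)–(0.939995, 0, -0.4536)  len=0.1079
  (v2,v6,v7) [+-+] → (0.898718, 0.0996724, -0.4536)–(0.664707, 0.664707, -0.4536)  len=0.6116
  (v6,v10,v7) [--+] → (0.565034, 0.705984, -0.4536)–(0.664707, 0.664707, -0.4536)  len=0.1079
  (v7,v10,v11) [+-+] → (0.565034, 0.705984, -0.4536)–(0, 0.939995, -0.4536)  len=0.6116
  (v10,v14,v11) [--+] → (-0.0996724, 0.898718, -0.4536)–(0, 0.939995, -0.4536)  len=0.1079
  (v11,v14,v15) [+-+] → (-0.0996724, 0.898718, -0.4536)–(-0.664707, 0.664707, -0.4536)  len=0.6116
  (v14,v18,v15) [--+] → (-0.705984, 0.565034, -0.4536)–(-0.664707, 0.664707, -0.4536)  len=0.1079
  (v15,v18,v19) [+-+] → (-0.705984, 0.565034, -0.4536)–(-0.939995, 0, -0.4536)  len=0.6116
  (v18,v22,v19) [--+] → (-0.898718, -0.0996724, -0.4536)–(-0.939995, 0, -0.4536)  len=0.1079
  (v19,v22,v23) [+-+] → (-0.898718, -0.0996724, -0.4536)–(-0.664707, -0.664707, -0.4536)  len=0.6116
  (v22,v26,v23) [--+] → (-0.565034, -0.705984, -0.4536)–(-0.664707, -0.664707, -0.4536)  len=0.1079
  (v23,v26,v27) [+-+] → (-0.565034, -0.705984, -0.4536)–(0, -0.939995, -0.4536)  len=0.6116
  (v26,v30,v27) [--+] → (0.0996724, -0.898718, -0.4536)–(0, -0.939995, -0.4536)  len=0.1079
  (v27,v30,v31) [+-+] → (0.0996724, -0.898718, -0.4536)–(0.664707, -0.664707, -0.4536)  len=0.6116
  (v30,v1,v31) [--+] → (0.705984, -0.565034, -0.4536)–(0.664707, -0.664707, -0.4536)  len=0.1079
  (v31,v1,v2) [+-+] → (0.705984, -0.565034, -0.4536)–(0.939995, 0, -0.4536)  len=0.6116

Chained into 1 loop(s):
  loop 1: 16 segments, perimeter = 5.7557
Total perimeter = 5.756


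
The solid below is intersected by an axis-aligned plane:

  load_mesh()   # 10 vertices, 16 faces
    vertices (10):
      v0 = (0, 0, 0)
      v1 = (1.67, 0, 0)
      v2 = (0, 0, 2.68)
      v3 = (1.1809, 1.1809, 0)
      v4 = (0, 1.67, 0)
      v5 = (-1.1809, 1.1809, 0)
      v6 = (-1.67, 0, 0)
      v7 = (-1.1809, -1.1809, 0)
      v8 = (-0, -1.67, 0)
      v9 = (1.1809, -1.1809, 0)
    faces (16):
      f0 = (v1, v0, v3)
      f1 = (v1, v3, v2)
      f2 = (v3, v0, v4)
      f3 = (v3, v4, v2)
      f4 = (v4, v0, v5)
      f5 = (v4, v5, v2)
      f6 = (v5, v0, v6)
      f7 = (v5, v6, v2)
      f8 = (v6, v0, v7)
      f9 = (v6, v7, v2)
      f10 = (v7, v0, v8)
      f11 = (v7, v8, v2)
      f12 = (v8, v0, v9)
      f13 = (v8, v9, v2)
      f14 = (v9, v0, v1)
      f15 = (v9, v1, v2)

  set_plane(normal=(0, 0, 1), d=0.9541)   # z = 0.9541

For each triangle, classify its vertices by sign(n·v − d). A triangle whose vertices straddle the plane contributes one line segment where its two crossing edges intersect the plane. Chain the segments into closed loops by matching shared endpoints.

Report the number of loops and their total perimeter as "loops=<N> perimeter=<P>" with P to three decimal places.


Straddling triangles (8 of 16):
  (v1,v3,v2) [--+] → (0.760491, 0.760491, 0.9541)–(1.07547, 0, 0.9541)  len=0.8231
  (v3,v4,v2) [--+] → (0, 1.07547, 0.9541)–(0.760491, 0.760491, 0.9541)  len=0.8231
  (v4,v5,v2) [--+] → (-0.760491, 0.760491, 0.9541)–(0, 1.07547, 0.9541)  len=0.8231
  (v5,v6,v2) [--+] → (-1.07547, 0, 0.9541)–(-0.760491, 0.760491, 0.9541)  len=0.8231
  (v6,v7,v2) [--+] → (-0.760491, -0.760491, 0.9541)–(-1.07547, 0, 0.9541)  len=0.8231
  (v7,v8,v2) [--+] → (0, -1.07547, 0.9541)–(-0.760491, -0.760491, 0.9541)  len=0.8231
  (v8,v9,v2) [--+] → (0.760491, -0.760491, 0.9541)–(0, -1.07547, 0.9541)  len=0.8231
  (v9,v1,v2) [--+] → (1.07547, 0, 0.9541)–(0.760491, -0.760491, 0.9541)  len=0.8231

Chained into 1 loop(s):
  loop 1: 8 segments, perimeter = 6.5851
Total perimeter = 6.585

loops=1 perimeter=6.585


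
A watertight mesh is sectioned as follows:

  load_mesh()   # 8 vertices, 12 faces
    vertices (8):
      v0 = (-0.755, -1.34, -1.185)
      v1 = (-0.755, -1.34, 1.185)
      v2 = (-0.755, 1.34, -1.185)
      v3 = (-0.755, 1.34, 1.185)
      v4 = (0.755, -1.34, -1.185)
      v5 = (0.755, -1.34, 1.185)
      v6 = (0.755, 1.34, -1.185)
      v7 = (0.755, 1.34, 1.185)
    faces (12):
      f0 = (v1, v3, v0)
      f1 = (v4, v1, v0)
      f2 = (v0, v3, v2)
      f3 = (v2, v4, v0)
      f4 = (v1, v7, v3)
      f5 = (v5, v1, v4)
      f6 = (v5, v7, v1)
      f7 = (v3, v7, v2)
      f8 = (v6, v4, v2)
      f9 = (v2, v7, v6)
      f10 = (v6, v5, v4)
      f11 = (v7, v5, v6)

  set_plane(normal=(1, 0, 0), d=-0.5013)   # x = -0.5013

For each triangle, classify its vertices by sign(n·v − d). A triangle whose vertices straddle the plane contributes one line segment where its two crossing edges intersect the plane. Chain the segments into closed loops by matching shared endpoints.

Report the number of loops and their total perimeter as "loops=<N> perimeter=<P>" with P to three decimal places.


loops=1 perimeter=10.100

Straddling triangles (8 of 12):
  (v4,v1,v0) [+--] → (-0.5013, -1.34, 0.786809)–(-0.5013, -1.34, -1.185)  len=1.9718
  (v2,v4,v0) [-+-] → (-0.5013, 0.889725, -1.185)–(-0.5013, -1.34, -1.185)  len=2.2297
  (v1,v7,v3) [-+-] → (-0.5013, -0.889725, 1.185)–(-0.5013, 1.34, 1.185)  len=2.2297
  (v5,v1,v4) [+-+] → (-0.5013, -1.34, 1.185)–(-0.5013, -1.34, 0.786809)  len=0.3982
  (v5,v7,v1) [++-] → (-0.5013, -0.889725, 1.185)–(-0.5013, -1.34, 1.185)  len=0.4503
  (v3,v7,v2) [-+-] → (-0.5013, 1.34, 1.185)–(-0.5013, 1.34, -0.786809)  len=1.9718
  (v6,v4,v2) [++-] → (-0.5013, 0.889725, -1.185)–(-0.5013, 1.34, -1.185)  len=0.4503
  (v2,v7,v6) [-++] → (-0.5013, 1.34, -0.786809)–(-0.5013, 1.34, -1.185)  len=0.3982

Chained into 1 loop(s):
  loop 1: 8 segments, perimeter = 10.1000
Total perimeter = 10.100


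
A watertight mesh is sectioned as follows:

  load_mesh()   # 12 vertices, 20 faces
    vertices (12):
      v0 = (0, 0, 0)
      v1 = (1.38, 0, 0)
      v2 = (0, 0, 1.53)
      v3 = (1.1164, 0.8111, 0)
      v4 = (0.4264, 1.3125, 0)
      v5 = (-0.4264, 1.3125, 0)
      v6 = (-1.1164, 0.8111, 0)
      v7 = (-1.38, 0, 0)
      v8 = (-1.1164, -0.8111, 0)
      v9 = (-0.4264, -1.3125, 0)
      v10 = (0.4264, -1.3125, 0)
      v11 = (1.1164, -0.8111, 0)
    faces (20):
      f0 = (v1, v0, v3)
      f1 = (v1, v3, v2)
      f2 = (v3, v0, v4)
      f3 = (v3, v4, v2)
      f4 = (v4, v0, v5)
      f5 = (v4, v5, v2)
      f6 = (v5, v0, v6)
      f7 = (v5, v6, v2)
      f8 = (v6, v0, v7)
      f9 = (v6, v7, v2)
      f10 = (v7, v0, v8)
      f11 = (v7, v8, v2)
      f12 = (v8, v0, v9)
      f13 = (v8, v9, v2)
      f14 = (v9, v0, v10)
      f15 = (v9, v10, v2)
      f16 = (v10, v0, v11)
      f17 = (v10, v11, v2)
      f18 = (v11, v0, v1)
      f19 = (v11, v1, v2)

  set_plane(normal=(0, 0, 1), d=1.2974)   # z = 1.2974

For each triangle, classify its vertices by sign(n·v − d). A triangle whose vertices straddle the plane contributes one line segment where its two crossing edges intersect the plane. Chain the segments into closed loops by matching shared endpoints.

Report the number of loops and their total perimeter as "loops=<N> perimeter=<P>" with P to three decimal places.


loops=1 perimeter=1.297

Straddling triangles (10 of 20):
  (v1,v3,v2) [--+] → (0.169722, 0.123308, 1.2974)–(0.209796, 0, 1.2974)  len=0.1297
  (v3,v4,v2) [--+] → (0.0648239, 0.199534, 1.2974)–(0.169722, 0.123308, 1.2974)  len=0.1297
  (v4,v5,v2) [--+] → (-0.0648239, 0.199534, 1.2974)–(0.0648239, 0.199534, 1.2974)  len=0.1296
  (v5,v6,v2) [--+] → (-0.169722, 0.123308, 1.2974)–(-0.0648239, 0.199534, 1.2974)  len=0.1297
  (v6,v7,v2) [--+] → (-0.209796, 0, 1.2974)–(-0.169722, 0.123308, 1.2974)  len=0.1297
  (v7,v8,v2) [--+] → (-0.169722, -0.123308, 1.2974)–(-0.209796, 0, 1.2974)  len=0.1297
  (v8,v9,v2) [--+] → (-0.0648239, -0.199534, 1.2974)–(-0.169722, -0.123308, 1.2974)  len=0.1297
  (v9,v10,v2) [--+] → (0.0648239, -0.199534, 1.2974)–(-0.0648239, -0.199534, 1.2974)  len=0.1296
  (v10,v11,v2) [--+] → (0.169722, -0.123308, 1.2974)–(0.0648239, -0.199534, 1.2974)  len=0.1297
  (v11,v1,v2) [--+] → (0.209796, 0, 1.2974)–(0.169722, -0.123308, 1.2974)  len=0.1297

Chained into 1 loop(s):
  loop 1: 10 segments, perimeter = 1.2966
Total perimeter = 1.297


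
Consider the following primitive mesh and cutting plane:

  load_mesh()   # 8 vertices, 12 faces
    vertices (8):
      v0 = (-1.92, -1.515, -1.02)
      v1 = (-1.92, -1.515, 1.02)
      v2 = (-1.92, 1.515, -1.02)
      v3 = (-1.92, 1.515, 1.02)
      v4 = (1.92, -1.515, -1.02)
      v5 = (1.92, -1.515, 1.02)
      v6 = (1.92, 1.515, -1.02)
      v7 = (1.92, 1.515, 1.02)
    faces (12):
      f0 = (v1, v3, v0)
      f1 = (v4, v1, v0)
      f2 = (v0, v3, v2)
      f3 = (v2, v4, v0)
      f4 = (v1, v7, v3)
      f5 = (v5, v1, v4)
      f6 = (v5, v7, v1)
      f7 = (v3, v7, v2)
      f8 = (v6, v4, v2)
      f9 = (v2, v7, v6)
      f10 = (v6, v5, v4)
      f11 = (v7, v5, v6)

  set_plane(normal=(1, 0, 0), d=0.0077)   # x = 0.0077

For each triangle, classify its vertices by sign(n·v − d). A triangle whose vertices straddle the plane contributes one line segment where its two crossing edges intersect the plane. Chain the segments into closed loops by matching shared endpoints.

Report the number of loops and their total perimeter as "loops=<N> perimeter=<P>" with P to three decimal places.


Straddling triangles (8 of 12):
  (v4,v1,v0) [+--] → (0.0077, -1.515, -0.00409063)–(0.0077, -1.515, -1.02)  len=1.0159
  (v2,v4,v0) [-+-] → (0.0077, -0.00607578, -1.02)–(0.0077, -1.515, -1.02)  len=1.5089
  (v1,v7,v3) [-+-] → (0.0077, 0.00607578, 1.02)–(0.0077, 1.515, 1.02)  len=1.5089
  (v5,v1,v4) [+-+] → (0.0077, -1.515, 1.02)–(0.0077, -1.515, -0.00409063)  len=1.0241
  (v5,v7,v1) [++-] → (0.0077, 0.00607578, 1.02)–(0.0077, -1.515, 1.02)  len=1.5211
  (v3,v7,v2) [-+-] → (0.0077, 1.515, 1.02)–(0.0077, 1.515, 0.00409063)  len=1.0159
  (v6,v4,v2) [++-] → (0.0077, -0.00607578, -1.02)–(0.0077, 1.515, -1.02)  len=1.5211
  (v2,v7,v6) [-++] → (0.0077, 1.515, 0.00409063)–(0.0077, 1.515, -1.02)  len=1.0241

Chained into 1 loop(s):
  loop 1: 8 segments, perimeter = 10.1400
Total perimeter = 10.140

loops=1 perimeter=10.140


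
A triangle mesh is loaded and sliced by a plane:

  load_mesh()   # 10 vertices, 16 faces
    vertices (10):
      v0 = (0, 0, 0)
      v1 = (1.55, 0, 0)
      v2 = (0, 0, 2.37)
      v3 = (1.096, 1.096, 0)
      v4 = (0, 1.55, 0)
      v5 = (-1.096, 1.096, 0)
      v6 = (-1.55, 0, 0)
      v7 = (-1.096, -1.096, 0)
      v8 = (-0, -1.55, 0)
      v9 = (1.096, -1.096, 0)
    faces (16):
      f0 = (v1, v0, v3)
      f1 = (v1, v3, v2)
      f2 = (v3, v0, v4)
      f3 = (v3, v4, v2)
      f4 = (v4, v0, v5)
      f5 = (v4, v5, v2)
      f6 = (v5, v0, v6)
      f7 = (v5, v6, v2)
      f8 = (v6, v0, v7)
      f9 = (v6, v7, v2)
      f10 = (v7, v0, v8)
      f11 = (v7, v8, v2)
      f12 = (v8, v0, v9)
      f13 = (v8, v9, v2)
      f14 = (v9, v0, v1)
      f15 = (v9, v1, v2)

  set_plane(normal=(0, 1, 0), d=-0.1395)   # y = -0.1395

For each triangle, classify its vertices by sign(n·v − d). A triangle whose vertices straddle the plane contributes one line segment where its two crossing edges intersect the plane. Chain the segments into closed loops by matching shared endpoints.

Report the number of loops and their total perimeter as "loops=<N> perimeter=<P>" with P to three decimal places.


loops=1 perimeter=8.258

Straddling triangles (8 of 16):
  (v6,v0,v7) [++-] → (-0.1395, -0.1395, 0)–(-1.49221, -0.1395, 0)  len=1.3527
  (v6,v7,v2) [+-+] → (-1.49221, -0.1395, 0)–(-0.1395, -0.1395, 2.06834)  len=2.4714
  (v7,v0,v8) [-+-] → (-0.1395, -0.1395, 0)–(0, -0.1395, 0)  len=0.1395
  (v7,v8,v2) [--+] → (0, -0.1395, 2.1567)–(-0.1395, -0.1395, 2.06834)  len=0.1651
  (v8,v0,v9) [-+-] → (0, -0.1395, 0)–(0.1395, -0.1395, 0)  len=0.1395
  (v8,v9,v2) [--+] → (0.1395, -0.1395, 2.06834)–(0, -0.1395, 2.1567)  len=0.1651
  (v9,v0,v1) [-++] → (0.1395, -0.1395, 0)–(1.49221, -0.1395, 0)  len=1.3527
  (v9,v1,v2) [-++] → (1.49221, -0.1395, 0)–(0.1395, -0.1395, 2.06834)  len=2.4714

Chained into 1 loop(s):
  loop 1: 8 segments, perimeter = 8.2575
Total perimeter = 8.258


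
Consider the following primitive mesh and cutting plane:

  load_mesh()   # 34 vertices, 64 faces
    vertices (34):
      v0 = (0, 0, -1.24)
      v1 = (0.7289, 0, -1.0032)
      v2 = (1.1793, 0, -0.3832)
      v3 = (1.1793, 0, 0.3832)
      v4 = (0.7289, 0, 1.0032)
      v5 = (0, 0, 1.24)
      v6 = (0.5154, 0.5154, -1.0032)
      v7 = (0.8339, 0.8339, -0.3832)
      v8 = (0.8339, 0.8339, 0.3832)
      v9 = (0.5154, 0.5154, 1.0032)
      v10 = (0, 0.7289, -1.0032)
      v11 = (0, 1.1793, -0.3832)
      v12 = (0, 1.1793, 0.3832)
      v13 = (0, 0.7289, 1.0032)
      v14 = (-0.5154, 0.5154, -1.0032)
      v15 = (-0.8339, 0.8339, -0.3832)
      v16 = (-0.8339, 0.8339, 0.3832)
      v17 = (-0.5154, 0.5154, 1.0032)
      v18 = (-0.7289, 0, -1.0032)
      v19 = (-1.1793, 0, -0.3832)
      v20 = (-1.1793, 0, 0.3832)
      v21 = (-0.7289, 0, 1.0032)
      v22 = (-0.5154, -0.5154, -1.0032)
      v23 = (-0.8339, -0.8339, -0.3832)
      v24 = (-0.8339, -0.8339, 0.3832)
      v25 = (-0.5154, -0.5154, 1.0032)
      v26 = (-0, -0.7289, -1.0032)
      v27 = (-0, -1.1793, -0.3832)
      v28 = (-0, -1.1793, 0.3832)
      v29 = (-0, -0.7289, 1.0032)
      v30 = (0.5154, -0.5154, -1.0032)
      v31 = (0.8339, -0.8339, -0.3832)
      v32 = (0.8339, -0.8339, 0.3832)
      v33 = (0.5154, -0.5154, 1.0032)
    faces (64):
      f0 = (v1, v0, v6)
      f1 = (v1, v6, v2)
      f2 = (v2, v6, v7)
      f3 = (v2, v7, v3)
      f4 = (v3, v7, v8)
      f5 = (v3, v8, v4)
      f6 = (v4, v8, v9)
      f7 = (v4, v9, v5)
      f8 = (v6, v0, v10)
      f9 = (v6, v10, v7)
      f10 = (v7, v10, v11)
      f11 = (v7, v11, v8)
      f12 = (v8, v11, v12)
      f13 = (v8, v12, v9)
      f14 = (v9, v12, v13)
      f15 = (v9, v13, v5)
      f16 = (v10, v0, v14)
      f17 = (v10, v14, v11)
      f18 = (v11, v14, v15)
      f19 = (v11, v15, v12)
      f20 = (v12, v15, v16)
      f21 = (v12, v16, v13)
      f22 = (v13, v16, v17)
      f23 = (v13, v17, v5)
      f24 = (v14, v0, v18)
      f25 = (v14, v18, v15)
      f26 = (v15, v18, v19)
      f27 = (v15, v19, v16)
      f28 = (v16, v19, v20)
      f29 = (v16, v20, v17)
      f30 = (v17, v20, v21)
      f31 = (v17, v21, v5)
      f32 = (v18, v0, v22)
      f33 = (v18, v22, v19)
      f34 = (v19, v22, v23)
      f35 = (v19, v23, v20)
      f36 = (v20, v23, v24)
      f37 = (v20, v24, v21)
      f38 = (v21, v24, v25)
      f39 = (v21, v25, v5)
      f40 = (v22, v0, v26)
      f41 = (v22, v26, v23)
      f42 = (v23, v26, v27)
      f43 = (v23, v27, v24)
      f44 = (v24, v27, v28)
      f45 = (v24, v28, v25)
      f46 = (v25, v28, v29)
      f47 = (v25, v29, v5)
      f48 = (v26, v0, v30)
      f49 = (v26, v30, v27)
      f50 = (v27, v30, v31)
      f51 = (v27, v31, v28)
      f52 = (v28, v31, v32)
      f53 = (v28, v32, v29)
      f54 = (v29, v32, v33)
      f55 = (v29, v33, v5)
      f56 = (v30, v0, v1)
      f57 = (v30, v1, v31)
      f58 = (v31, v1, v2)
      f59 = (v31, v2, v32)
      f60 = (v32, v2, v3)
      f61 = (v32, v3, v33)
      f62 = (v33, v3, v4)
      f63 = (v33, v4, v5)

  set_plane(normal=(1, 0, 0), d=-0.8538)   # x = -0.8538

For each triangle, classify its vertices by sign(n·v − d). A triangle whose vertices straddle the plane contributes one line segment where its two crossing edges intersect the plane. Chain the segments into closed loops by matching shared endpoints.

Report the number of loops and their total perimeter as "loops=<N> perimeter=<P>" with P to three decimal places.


Straddling triangles (10 of 64):
  (v15,v18,v19) [++-] → (-0.8538, 0, -0.831268)–(-0.8538, 0.785855, -0.3832)  len=0.9046
  (v15,v19,v16) [+-+] → (-0.8538, 0.785855, -0.3832)–(-0.8538, 0.785855, 0.339044)  len=0.7222
  (v16,v19,v20) [+--] → (-0.8538, 0.785855, 0.339044)–(-0.8538, 0.785855, 0.3832)  len=0.0442
  (v16,v20,v17) [+-+] → (-0.8538, 0.785855, 0.3832)–(-0.8538, 0.252693, 0.687177)  len=0.6137
  (v17,v20,v21) [+-+] → (-0.8538, 0.252693, 0.687177)–(-0.8538, 0, 0.831268)  len=0.2909
  (v18,v22,v19) [++-] → (-0.8538, -0.252693, -0.687177)–(-0.8538, 0, -0.831268)  len=0.2909
  (v19,v22,v23) [-++] → (-0.8538, -0.252693, -0.687177)–(-0.8538, -0.785855, -0.3832)  len=0.6137
  (v19,v23,v20) [-+-] → (-0.8538, -0.785855, -0.3832)–(-0.8538, -0.785855, -0.339044)  len=0.0442
  (v20,v23,v24) [-++] → (-0.8538, -0.785855, -0.339044)–(-0.8538, -0.785855, 0.3832)  len=0.7222
  (v20,v24,v21) [-++] → (-0.8538, -0.785855, 0.3832)–(-0.8538, 0, 0.831268)  len=0.9046

Chained into 1 loop(s):
  loop 1: 10 segments, perimeter = 5.1513
Total perimeter = 5.151

loops=1 perimeter=5.151


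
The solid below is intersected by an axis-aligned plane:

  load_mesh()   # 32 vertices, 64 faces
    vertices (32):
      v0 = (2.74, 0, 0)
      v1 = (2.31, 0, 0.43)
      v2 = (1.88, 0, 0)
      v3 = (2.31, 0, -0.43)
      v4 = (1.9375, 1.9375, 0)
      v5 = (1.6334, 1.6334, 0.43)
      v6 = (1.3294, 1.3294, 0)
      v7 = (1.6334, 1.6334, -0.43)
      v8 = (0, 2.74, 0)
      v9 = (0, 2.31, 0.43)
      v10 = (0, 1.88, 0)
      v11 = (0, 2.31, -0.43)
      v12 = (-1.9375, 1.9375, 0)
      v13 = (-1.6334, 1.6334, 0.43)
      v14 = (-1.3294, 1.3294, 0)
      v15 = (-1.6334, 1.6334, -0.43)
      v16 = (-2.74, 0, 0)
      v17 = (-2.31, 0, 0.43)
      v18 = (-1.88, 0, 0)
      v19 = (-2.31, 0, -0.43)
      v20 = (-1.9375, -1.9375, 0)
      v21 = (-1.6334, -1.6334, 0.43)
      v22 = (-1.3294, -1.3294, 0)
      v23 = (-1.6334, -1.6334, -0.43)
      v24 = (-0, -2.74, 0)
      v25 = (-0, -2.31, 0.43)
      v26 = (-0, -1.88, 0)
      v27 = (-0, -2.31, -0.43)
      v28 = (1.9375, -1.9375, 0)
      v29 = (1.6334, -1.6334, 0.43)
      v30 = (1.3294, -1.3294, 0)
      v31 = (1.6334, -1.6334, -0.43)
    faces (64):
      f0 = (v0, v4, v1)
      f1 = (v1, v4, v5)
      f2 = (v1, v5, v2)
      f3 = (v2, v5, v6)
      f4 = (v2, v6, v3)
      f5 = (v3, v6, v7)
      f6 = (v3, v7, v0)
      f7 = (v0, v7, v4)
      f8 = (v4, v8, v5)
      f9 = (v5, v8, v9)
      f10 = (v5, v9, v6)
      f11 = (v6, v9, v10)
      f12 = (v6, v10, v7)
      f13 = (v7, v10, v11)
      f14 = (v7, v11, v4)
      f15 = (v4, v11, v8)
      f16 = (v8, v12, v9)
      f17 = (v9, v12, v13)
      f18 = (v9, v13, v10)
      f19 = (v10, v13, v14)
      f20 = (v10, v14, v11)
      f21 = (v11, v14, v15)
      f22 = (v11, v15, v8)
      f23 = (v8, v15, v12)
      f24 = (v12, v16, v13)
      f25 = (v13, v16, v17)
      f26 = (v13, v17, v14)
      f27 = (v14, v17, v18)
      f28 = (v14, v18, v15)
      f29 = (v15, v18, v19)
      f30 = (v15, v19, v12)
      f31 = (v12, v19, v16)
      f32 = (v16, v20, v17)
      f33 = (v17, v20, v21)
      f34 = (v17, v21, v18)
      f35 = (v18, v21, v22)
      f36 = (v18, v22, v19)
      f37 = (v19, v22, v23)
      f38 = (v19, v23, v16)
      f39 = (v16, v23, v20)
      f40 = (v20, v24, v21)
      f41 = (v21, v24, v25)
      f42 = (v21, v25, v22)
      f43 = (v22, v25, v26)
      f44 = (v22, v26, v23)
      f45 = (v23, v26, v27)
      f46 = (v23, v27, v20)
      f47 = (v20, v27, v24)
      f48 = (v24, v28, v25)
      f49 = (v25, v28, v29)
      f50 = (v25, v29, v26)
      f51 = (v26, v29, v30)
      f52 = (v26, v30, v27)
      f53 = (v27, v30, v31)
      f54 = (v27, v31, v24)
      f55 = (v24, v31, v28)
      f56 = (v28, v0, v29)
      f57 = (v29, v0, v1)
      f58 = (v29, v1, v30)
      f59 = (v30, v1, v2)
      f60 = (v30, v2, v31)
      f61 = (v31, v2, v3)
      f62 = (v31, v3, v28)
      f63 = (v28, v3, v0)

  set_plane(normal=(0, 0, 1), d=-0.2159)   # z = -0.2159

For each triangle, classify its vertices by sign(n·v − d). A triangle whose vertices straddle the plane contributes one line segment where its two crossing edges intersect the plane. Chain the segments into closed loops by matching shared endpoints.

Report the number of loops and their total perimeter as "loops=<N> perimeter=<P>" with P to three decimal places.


Straddling triangles (32 of 64):
  (v2,v6,v3) [++-] → (1.82175, 0.661918, -0.2159)–(2.0959, 0, -0.2159)  len=0.7164
  (v3,v6,v7) [-+-] → (1.82175, 0.661918, -0.2159)–(1.48204, 1.48204, -0.2159)  len=0.8877
  (v3,v7,v0) [--+] → (2.18438, 0.820119, -0.2159)–(2.5241, 0, -0.2159)  len=0.8877
  (v0,v7,v4) [+-+] → (2.18438, 0.820119, -0.2159)–(1.78481, 1.78481, -0.2159)  len=1.0442
  (v6,v10,v7) [++-] → (0.820119, 1.75618, -0.2159)–(1.48204, 1.48204, -0.2159)  len=0.7164
  (v7,v10,v11) [-+-] → (0.820119, 1.75618, -0.2159)–(0, 2.0959, -0.2159)  len=0.8877
  (v7,v11,v4) [--+] → (0.964695, 2.12453, -0.2159)–(1.78481, 1.78481, -0.2159)  len=0.8877
  (v4,v11,v8) [+-+] → (0.964695, 2.12453, -0.2159)–(0, 2.5241, -0.2159)  len=1.0442
  (v10,v14,v11) [++-] → (-0.661918, 1.82175, -0.2159)–(0, 2.0959, -0.2159)  len=0.7164
  (v11,v14,v15) [-+-] → (-0.661918, 1.82175, -0.2159)–(-1.48204, 1.48204, -0.2159)  len=0.8877
  (v11,v15,v8) [--+] → (-0.820119, 2.18438, -0.2159)–(0, 2.5241, -0.2159)  len=0.8877
  (v8,v15,v12) [+-+] → (-0.820119, 2.18438, -0.2159)–(-1.78481, 1.78481, -0.2159)  len=1.0442
  (v14,v18,v15) [++-] → (-1.75618, 0.820119, -0.2159)–(-1.48204, 1.48204, -0.2159)  len=0.7164
  (v15,v18,v19) [-+-] → (-1.75618, 0.820119, -0.2159)–(-2.0959, 0, -0.2159)  len=0.8877
  (v15,v19,v12) [--+] → (-2.12453, 0.964695, -0.2159)–(-1.78481, 1.78481, -0.2159)  len=0.8877
  (v12,v19,v16) [+-+] → (-2.12453, 0.964695, -0.2159)–(-2.5241, 0, -0.2159)  len=1.0442
  (v18,v22,v19) [++-] → (-1.82175, -0.661918, -0.2159)–(-2.0959, 0, -0.2159)  len=0.7164
  (v19,v22,v23) [-+-] → (-1.82175, -0.661918, -0.2159)–(-1.48204, -1.48204, -0.2159)  len=0.8877
  (v19,v23,v16) [--+] → (-2.18438, -0.820119, -0.2159)–(-2.5241, 0, -0.2159)  len=0.8877
  (v16,v23,v20) [+-+] → (-2.18438, -0.820119, -0.2159)–(-1.78481, -1.78481, -0.2159)  len=1.0442
  (v22,v26,v23) [++-] → (-0.820119, -1.75618, -0.2159)–(-1.48204, -1.48204, -0.2159)  len=0.7164
  (v23,v26,v27) [-+-] → (-0.820119, -1.75618, -0.2159)–(0, -2.0959, -0.2159)  len=0.8877
  (v23,v27,v20) [--+] → (-0.964695, -2.12453, -0.2159)–(-1.78481, -1.78481, -0.2159)  len=0.8877
  (v20,v27,v24) [+-+] → (-0.964695, -2.12453, -0.2159)–(0, -2.5241, -0.2159)  len=1.0442
  (v26,v30,v27) [++-] → (0.661918, -1.82175, -0.2159)–(0, -2.0959, -0.2159)  len=0.7164
  (v27,v30,v31) [-+-] → (0.661918, -1.82175, -0.2159)–(1.48204, -1.48204, -0.2159)  len=0.8877
  (v27,v31,v24) [--+] → (0.820119, -2.18438, -0.2159)–(0, -2.5241, -0.2159)  len=0.8877
  (v24,v31,v28) [+-+] → (0.820119, -2.18438, -0.2159)–(1.78481, -1.78481, -0.2159)  len=1.0442
  (v30,v2,v31) [++-] → (1.75618, -0.820119, -0.2159)–(1.48204, -1.48204, -0.2159)  len=0.7164
  (v31,v2,v3) [-+-] → (1.75618, -0.820119, -0.2159)–(2.0959, 0, -0.2159)  len=0.8877
  (v31,v3,v28) [--+] → (2.12453, -0.964695, -0.2159)–(1.78481, -1.78481, -0.2159)  len=0.8877
  (v28,v3,v0) [+-+] → (2.12453, -0.964695, -0.2159)–(2.5241, 0, -0.2159)  len=1.0442

Chained into 2 loop(s):
  loop 1: 16 segments, perimeter = 12.8331
  loop 2: 16 segments, perimeter = 15.4549
Total perimeter = 28.288

loops=2 perimeter=28.288


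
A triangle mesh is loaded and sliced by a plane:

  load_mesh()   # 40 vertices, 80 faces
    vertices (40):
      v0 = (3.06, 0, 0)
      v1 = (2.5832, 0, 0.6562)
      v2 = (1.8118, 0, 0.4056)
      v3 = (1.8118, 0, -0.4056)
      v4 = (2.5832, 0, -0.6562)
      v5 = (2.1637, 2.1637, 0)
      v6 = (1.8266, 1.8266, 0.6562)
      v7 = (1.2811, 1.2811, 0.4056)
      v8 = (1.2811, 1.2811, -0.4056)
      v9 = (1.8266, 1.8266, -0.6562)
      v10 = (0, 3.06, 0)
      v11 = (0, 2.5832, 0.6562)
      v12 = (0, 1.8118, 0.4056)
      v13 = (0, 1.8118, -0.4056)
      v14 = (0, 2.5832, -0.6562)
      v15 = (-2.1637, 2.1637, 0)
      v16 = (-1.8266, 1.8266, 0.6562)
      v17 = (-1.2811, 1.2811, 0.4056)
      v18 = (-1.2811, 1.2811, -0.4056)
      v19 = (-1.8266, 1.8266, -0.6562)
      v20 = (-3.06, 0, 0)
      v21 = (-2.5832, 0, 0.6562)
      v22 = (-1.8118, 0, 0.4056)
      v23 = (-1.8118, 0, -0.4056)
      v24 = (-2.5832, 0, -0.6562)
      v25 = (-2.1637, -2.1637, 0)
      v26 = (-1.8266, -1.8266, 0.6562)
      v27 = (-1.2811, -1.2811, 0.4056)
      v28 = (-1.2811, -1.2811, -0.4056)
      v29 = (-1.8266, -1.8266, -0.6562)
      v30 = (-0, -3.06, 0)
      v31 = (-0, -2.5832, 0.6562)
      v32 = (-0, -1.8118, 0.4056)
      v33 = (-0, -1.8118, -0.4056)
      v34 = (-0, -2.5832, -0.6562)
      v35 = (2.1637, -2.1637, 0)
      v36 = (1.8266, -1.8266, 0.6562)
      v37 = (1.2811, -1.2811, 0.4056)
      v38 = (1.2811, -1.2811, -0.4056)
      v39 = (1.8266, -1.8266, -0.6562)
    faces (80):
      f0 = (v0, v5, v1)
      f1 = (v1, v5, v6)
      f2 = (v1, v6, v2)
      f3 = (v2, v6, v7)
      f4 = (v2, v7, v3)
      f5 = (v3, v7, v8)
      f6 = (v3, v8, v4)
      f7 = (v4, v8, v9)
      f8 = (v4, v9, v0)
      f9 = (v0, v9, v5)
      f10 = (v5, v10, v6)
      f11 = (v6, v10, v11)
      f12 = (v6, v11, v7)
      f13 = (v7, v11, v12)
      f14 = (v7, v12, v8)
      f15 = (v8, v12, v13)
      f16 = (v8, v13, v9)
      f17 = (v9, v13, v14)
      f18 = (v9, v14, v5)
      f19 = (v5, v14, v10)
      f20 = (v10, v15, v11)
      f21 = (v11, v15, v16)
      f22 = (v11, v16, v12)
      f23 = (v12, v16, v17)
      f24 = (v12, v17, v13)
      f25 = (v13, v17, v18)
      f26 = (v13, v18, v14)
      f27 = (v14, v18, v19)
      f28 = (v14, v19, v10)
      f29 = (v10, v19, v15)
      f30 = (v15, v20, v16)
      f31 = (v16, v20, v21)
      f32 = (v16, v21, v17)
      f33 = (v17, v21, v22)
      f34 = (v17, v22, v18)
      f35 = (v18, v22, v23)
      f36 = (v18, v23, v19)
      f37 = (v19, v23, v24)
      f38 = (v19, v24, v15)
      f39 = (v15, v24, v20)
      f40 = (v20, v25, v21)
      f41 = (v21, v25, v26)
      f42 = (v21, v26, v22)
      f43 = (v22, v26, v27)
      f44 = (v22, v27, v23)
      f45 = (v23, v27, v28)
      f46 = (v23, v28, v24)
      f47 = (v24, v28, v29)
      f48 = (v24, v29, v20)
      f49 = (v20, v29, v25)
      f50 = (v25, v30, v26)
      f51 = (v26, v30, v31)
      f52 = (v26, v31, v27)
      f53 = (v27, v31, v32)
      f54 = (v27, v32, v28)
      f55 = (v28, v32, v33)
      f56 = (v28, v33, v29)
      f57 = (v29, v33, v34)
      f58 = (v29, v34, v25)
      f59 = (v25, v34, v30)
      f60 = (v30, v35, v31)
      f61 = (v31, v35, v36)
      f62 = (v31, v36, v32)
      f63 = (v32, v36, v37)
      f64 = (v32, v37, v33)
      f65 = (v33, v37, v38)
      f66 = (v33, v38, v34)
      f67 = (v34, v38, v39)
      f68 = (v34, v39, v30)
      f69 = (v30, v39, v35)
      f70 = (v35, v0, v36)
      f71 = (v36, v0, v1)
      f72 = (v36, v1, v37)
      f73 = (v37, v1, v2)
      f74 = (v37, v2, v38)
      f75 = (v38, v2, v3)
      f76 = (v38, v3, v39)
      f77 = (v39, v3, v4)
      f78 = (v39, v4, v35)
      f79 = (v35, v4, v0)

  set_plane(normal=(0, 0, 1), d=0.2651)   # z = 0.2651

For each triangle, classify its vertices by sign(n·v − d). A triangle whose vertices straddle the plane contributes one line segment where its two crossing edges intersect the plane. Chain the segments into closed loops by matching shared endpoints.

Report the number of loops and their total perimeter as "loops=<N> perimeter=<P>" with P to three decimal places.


Straddling triangles (32 of 80):
  (v0,v5,v1) [--+] → (2.33317, 1.28958, 0.2651)–(2.86738, 0, 0.2651)  len=1.3958
  (v1,v5,v6) [+-+] → (2.33317, 1.28958, 0.2651)–(2.02751, 2.02751, 0.2651)  len=0.7987
  (v2,v7,v3) [++-] → (1.37302, 1.05921, 0.2651)–(1.8118, 0, 0.2651)  len=1.1465
  (v3,v7,v8) [-+-] → (1.37302, 1.05921, 0.2651)–(1.2811, 1.2811, 0.2651)  len=0.2402
  (v5,v10,v6) [--+] → (0.737933, 2.56172, 0.2651)–(2.02751, 2.02751, 0.2651)  len=1.3958
  (v6,v10,v11) [+-+] → (0.737933, 2.56172, 0.2651)–(0, 2.86738, 0.2651)  len=0.7987
  (v7,v12,v8) [++-] → (0.221887, 1.71988, 0.2651)–(1.2811, 1.2811, 0.2651)  len=1.1465
  (v8,v12,v13) [-+-] → (0.221887, 1.71988, 0.2651)–(0, 1.8118, 0.2651)  len=0.2402
  (v10,v15,v11) [--+] → (-1.28958, 2.33317, 0.2651)–(0, 2.86738, 0.2651)  len=1.3958
  (v11,v15,v16) [+-+] → (-1.28958, 2.33317, 0.2651)–(-2.02751, 2.02751, 0.2651)  len=0.7987
  (v12,v17,v13) [++-] → (-1.05921, 1.37302, 0.2651)–(0, 1.8118, 0.2651)  len=1.1465
  (v13,v17,v18) [-+-] → (-1.05921, 1.37302, 0.2651)–(-1.2811, 1.2811, 0.2651)  len=0.2402
  (v15,v20,v16) [--+] → (-2.56172, 0.737933, 0.2651)–(-2.02751, 2.02751, 0.2651)  len=1.3958
  (v16,v20,v21) [+-+] → (-2.56172, 0.737933, 0.2651)–(-2.86738, 0, 0.2651)  len=0.7987
  (v17,v22,v18) [++-] → (-1.71988, 0.221887, 0.2651)–(-1.2811, 1.2811, 0.2651)  len=1.1465
  (v18,v22,v23) [-+-] → (-1.71988, 0.221887, 0.2651)–(-1.8118, 0, 0.2651)  len=0.2402
  (v20,v25,v21) [--+] → (-2.33317, -1.28958, 0.2651)–(-2.86738, 0, 0.2651)  len=1.3958
  (v21,v25,v26) [+-+] → (-2.33317, -1.28958, 0.2651)–(-2.02751, -2.02751, 0.2651)  len=0.7987
  (v22,v27,v23) [++-] → (-1.37302, -1.05921, 0.2651)–(-1.8118, 0, 0.2651)  len=1.1465
  (v23,v27,v28) [-+-] → (-1.37302, -1.05921, 0.2651)–(-1.2811, -1.2811, 0.2651)  len=0.2402
  (v25,v30,v26) [--+] → (-0.737933, -2.56172, 0.2651)–(-2.02751, -2.02751, 0.2651)  len=1.3958
  (v26,v30,v31) [+-+] → (-0.737933, -2.56172, 0.2651)–(0, -2.86738, 0.2651)  len=0.7987
  (v27,v32,v28) [++-] → (-0.221887, -1.71988, 0.2651)–(-1.2811, -1.2811, 0.2651)  len=1.1465
  (v28,v32,v33) [-+-] → (-0.221887, -1.71988, 0.2651)–(0, -1.8118, 0.2651)  len=0.2402
  (v30,v35,v31) [--+] → (1.28958, -2.33317, 0.2651)–(0, -2.86738, 0.2651)  len=1.3958
  (v31,v35,v36) [+-+] → (1.28958, -2.33317, 0.2651)–(2.02751, -2.02751, 0.2651)  len=0.7987
  (v32,v37,v33) [++-] → (1.05921, -1.37302, 0.2651)–(0, -1.8118, 0.2651)  len=1.1465
  (v33,v37,v38) [-+-] → (1.05921, -1.37302, 0.2651)–(1.2811, -1.2811, 0.2651)  len=0.2402
  (v35,v0,v36) [--+] → (2.56172, -0.737933, 0.2651)–(2.02751, -2.02751, 0.2651)  len=1.3958
  (v36,v0,v1) [+-+] → (2.56172, -0.737933, 0.2651)–(2.86738, 0, 0.2651)  len=0.7987
  (v37,v2,v38) [++-] → (1.71988, -0.221887, 0.2651)–(1.2811, -1.2811, 0.2651)  len=1.1465
  (v38,v2,v3) [-+-] → (1.71988, -0.221887, 0.2651)–(1.8118, 0, 0.2651)  len=0.2402

Chained into 2 loop(s):
  loop 1: 16 segments, perimeter = 17.5566
  loop 2: 16 segments, perimeter = 11.0934
Total perimeter = 28.650

loops=2 perimeter=28.650


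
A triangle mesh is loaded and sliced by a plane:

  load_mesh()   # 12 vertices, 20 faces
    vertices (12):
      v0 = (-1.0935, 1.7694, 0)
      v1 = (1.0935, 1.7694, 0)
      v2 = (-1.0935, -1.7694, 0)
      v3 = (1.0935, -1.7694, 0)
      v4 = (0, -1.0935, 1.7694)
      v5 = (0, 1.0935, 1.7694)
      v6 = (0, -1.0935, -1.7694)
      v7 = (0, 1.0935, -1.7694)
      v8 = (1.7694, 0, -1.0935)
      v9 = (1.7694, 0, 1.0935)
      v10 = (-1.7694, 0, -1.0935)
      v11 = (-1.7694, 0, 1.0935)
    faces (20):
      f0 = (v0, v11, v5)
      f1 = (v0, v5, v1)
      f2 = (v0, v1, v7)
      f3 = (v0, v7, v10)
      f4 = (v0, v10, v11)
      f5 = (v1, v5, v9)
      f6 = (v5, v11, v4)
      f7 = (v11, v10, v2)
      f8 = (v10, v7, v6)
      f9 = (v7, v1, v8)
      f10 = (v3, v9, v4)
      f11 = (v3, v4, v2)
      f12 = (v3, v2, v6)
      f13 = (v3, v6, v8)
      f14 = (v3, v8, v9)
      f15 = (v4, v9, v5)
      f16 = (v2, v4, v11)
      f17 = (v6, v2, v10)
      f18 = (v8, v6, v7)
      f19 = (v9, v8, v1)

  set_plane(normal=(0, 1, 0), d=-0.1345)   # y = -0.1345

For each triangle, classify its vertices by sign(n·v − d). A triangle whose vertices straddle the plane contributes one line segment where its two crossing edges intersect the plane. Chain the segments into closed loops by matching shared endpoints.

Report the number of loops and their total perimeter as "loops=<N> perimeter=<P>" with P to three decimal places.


loops=1 perimeter=11.627

Straddling triangles (10 of 20):
  (v5,v11,v4) [++-] → (-1.55176, -0.1345, 1.17664)–(0, -0.1345, 1.7694)  len=1.6611
  (v11,v10,v2) [++-] → (-1.71802, -0.1345, -1.01038)–(-1.71802, -0.1345, 1.01038)  len=2.0208
  (v10,v7,v6) [++-] → (0, -0.1345, -1.7694)–(-1.55176, -0.1345, -1.17664)  len=1.6611
  (v3,v9,v4) [-+-] → (1.71802, -0.1345, 1.01038)–(1.55176, -0.1345, 1.17664)  len=0.2351
  (v3,v6,v8) [--+] → (1.55176, -0.1345, -1.17664)–(1.71802, -0.1345, -1.01038)  len=0.2351
  (v3,v8,v9) [-++] → (1.71802, -0.1345, -1.01038)–(1.71802, -0.1345, 1.01038)  len=2.0208
  (v4,v9,v5) [-++] → (1.55176, -0.1345, 1.17664)–(0, -0.1345, 1.7694)  len=1.6611
  (v2,v4,v11) [--+] → (-1.55176, -0.1345, 1.17664)–(-1.71802, -0.1345, 1.01038)  len=0.2351
  (v6,v2,v10) [--+] → (-1.71802, -0.1345, -1.01038)–(-1.55176, -0.1345, -1.17664)  len=0.2351
  (v8,v6,v7) [+-+] → (1.55176, -0.1345, -1.17664)–(0, -0.1345, -1.7694)  len=1.6611

Chained into 1 loop(s):
  loop 1: 10 segments, perimeter = 11.6265
Total perimeter = 11.627
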